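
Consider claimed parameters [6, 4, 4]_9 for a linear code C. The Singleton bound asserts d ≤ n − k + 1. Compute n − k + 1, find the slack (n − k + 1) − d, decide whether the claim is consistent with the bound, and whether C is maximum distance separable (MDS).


Singleton RHS = n − k + 1 = 3, slack = -1, bound violated (no such code; not MDS).

Singleton bound: d ≤ n − k + 1.
Here n = 6, k = 4, so n − k + 1 = 3.
Given d = 4, check d ≤ 3: NO.
Slack = (n − k + 1) − d = -1.
The slack is negative: d = 4 exceeds n − k + 1 = 3 by 1, so the Singleton bound is violated and no linear [6, 4, 4]_9 code can exist. In particular it is not MDS (MDS requires d = n − k + 1 exactly).
Description: the claimed parameters are [6, 4, 4]_9; such a code would be impossible (violates the Singleton bound).


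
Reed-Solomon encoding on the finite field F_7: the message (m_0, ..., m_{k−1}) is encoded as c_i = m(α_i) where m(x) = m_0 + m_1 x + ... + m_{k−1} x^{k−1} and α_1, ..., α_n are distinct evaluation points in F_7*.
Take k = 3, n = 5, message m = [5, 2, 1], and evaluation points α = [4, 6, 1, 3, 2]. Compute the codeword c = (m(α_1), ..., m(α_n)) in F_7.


c = [1, 4, 1, 6, 6]

Message polynomial: m(x) = 5 + 2·x + 1·x^2 (mod 7).
For each evaluation point α_i, compute m(α_i) mod 7:
  α_1 = 4: Horner steps 1 → 6 → 1, so m(4) = 1.
  α_2 = 6: Horner steps 1 → 1 → 4, so m(6) = 4.
  α_3 = 1: Horner steps 1 → 3 → 1, so m(1) = 1.
  α_4 = 3: Horner steps 1 → 5 → 6, so m(3) = 6.
  α_5 = 2: Horner steps 1 → 4 → 6, so m(2) = 6.
Codeword c = [1, 4, 1, 6, 6] ∈ F_7^5.


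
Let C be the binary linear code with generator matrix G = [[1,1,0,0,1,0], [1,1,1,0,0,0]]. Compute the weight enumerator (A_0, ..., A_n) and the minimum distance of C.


Weight distribution: A_0 = 1, A_2 = 1, A_3 = 2. Minimum distance d = 2.

Enumerate all 2^2 = 4 messages m ∈ F_2^2.
For each, compute codeword c = mG in F_2^6, then tally its weight.
  m = 00 → c = 000000, weight = 0.
  m = 10 → c = 110010, weight = 3.
  m = 01 → c = 111000, weight = 3.
  m = 11 → c = 001010, weight = 2.
Tally weights:
  weight 0: 1 codewords.
  weight 2: 1 codewords.
  weight 3: 2 codewords.
Minimum distance d = smallest w > 0 with A_w > 0 = 2.
Sanity: Σ A_w = 4 = 2^2 = 4 ✓.


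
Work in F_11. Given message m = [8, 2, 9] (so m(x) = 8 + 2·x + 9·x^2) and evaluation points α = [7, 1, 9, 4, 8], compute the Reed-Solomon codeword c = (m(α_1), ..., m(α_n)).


c = [1, 8, 7, 6, 6]

Message polynomial: m(x) = 8 + 2·x + 9·x^2 (mod 11).
For each evaluation point α_i, compute m(α_i) mod 11:
  α_1 = 7: Horner steps 9 → 10 → 1, so m(7) = 1.
  α_2 = 1: Horner steps 9 → 0 → 8, so m(1) = 8.
  α_3 = 9: Horner steps 9 → 6 → 7, so m(9) = 7.
  α_4 = 4: Horner steps 9 → 5 → 6, so m(4) = 6.
  α_5 = 8: Horner steps 9 → 8 → 6, so m(8) = 6.
Codeword c = [1, 8, 7, 6, 6] ∈ F_11^5.


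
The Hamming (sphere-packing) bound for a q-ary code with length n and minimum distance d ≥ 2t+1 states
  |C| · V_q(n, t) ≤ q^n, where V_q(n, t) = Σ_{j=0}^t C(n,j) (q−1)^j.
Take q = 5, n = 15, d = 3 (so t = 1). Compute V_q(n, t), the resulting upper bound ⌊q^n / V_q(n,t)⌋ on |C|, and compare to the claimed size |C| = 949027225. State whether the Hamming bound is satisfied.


V_q(n, t) = 61, q^n = 30517578125, Hamming bound = 500288165, |C| = 949027225 > bound (violated).

Step 1: Compute V_q(n, t) = Σ_{j=0}^1 C(n, j) (q−1)^j.
  j = 0: C(15,0)·(4)^0 = 1·1 = 1.
  j = 1: C(15,1)·(4)^1 = 15·4 = 60.
  V_q(n, t) = 1 + 60 = 61.
Step 2: q^n = 5^15 = 30517578125.
Step 3: Hamming bound ⌊q^n / V_q(n,t)⌋ = ⌊30517578125/61⌋ = 500288165.
Step 4: Compare |C| = 949027225 to 500288165: violated.
The claimed |C| lies above the Hamming bound, so no 5-ary code of length 15 with d ≥ 3 can have 949027225 codewords.


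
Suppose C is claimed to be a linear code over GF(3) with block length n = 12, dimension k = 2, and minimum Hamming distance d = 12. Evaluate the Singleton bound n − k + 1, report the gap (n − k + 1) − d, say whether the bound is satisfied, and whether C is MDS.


Singleton RHS = n − k + 1 = 11, slack = -1, bound violated (no such code; not MDS).

Singleton bound: d ≤ n − k + 1.
Here n = 12, k = 2, so n − k + 1 = 11.
Given d = 12, check d ≤ 11: NO.
Slack = (n − k + 1) − d = -1.
The slack is negative: d = 12 exceeds n − k + 1 = 11 by 1, so the Singleton bound is violated and no linear [12, 2, 12]_3 code can exist. In particular it is not MDS (MDS requires d = n − k + 1 exactly).
Description: the claimed parameters are [12, 2, 12]_3; such a code would be impossible (violates the Singleton bound).


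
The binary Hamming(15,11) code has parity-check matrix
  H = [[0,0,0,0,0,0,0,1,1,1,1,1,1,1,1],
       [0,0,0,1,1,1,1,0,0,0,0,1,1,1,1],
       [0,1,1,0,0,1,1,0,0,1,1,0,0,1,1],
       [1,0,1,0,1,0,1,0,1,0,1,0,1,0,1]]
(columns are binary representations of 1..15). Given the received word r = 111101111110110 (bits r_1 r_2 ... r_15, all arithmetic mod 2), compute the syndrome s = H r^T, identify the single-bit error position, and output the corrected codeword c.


s = (0, 1, 1, 0)^T, error position = 6, corrected codeword c = 111100111110110

Compute s = H r^T mod 2 one row at a time:
  s_1 = 1 + 1 + 1 + 1 + 0 + 1 + 1 + 0 = 6 ≡ 0 (mod 2).
  s_2 = 1 + 0 + 1 + 1 + 0 + 1 + 1 + 0 = 5 ≡ 1 (mod 2).
  s_3 = 1 + 1 + 1 + 1 + 1 + 1 + 1 + 0 = 7 ≡ 1 (mod 2).
  s_4 = 1 + 1 + 0 + 1 + 1 + 1 + 1 + 0 = 6 ≡ 0 (mod 2).
s = (0, 1, 1, 0)^T — this equals column 6 of H (binary 0110), so error is at position 6.
Correct: flip bit 6 of r = 111101111110110 to get c = 111100111110110.


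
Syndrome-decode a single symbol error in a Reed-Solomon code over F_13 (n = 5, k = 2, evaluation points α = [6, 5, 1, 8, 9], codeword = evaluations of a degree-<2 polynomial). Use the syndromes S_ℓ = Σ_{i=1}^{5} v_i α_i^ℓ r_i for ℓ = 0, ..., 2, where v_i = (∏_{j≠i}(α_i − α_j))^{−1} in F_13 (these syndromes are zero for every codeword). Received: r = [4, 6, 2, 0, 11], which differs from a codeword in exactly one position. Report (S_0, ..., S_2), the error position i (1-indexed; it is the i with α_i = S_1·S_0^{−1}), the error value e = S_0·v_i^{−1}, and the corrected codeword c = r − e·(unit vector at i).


S = (7, 7, 7), error at position 3, error magnitude e = 1, c = [4, 6, 1, 0, 11].

Step 1: column multipliers v_i = (∏_{j≠i}(α_i − α_j))^{−1} mod 13.
  i = 1 (α = 6): (6−5)(6−1)(6−8)(6−9) = 1·5·(−2)·(−3) = 30 ≡ 4, so v_1 = 4^{−1} = 10 (mod 13).
  i = 2 (α = 5): (5−6)(5−1)(5−8)(5−9) = (−1)·4·(−3)·(−4) = −48 ≡ 4, so v_2 = 4^{−1} = 10 (mod 13).
  i = 3 (α = 1): (1−6)(1−5)(1−8)(1−9) = (−5)·(−4)·(−7)·(−8) = 1120 ≡ 2, so v_3 = 2^{−1} = 7 (mod 13).
  i = 4 (α = 8): (8−6)(8−5)(8−1)(8−9) = 2·3·7·(−1) = −42 ≡ 10, so v_4 = 10^{−1} = 4 (mod 13).
  i = 5 (α = 9): (9−6)(9−5)(9−1)(9−8) = 3·4·8·1 = 96 ≡ 5, so v_5 = 5^{−1} = 8 (mod 13).
  v = [10, 10, 7, 4, 8].
Step 2: syndromes of r = [4, 6, 2, 0, 11] (all sums mod 13).
  S_0 = Σ v_i r_i = 10·4 + 10·6 + 7·2 + 4·0 + 8·11 = 202 ≡ 7.
  S_1 = Σ v_i α_i r_i = 10·6·4 + 10·5·6 + 7·1·2 + 4·8·0 + 8·9·11 = 1346 ≡ 7.
  α_i^2 mod 13 = [10, 12, 1, 12, 3].
  S_2 = Σ v_i α_i^2 r_i = 10·10·4 + 10·12·6 + 7·1·2 + 4·12·0 + 8·3·11 = 1398 ≡ 7.
  S = (7, 7, 7) ≠ 0, so r is not a codeword (an error is present).
Step 3: locate the error. For a single error e at position i, S_ℓ = v_i·e·α_i^ℓ, so α_err = S_1/S_0.
  S_0^{−1} = 7^{−1} = 2 (mod 13), so α_err = 7·2 = 14 ≡ 1 = α_3. Error position i = 3.
  Consistency check: S_2/S_1 = 7·2 = 14 ≡ 1 = α_err ✓ (single-error assumption holds).
Step 4: error magnitude e = S_0/v_3 = S_0·∏_{j≠3}(α_3 − α_j) = 7·2 = 14 ≡ 1 (mod 13).
Step 5: correct position 3: c_3 = r_3 − e = 2 − 1 ≡ 1 (mod 13). Hence c = [4, 6, 1, 0, 11].
  Check: interpolating c through the α_i gives m(x) = 3 + 11·x (degree < 2) with m(α_i) = c_i for every i, so c is indeed a codeword.


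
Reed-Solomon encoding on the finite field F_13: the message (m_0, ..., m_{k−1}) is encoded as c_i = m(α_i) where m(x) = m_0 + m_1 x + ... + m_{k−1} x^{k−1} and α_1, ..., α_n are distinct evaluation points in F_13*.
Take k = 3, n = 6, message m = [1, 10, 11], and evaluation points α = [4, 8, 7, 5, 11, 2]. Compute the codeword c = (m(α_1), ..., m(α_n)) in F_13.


c = [9, 5, 12, 1, 12, 0]

Message polynomial: m(x) = 1 + 10·x + 11·x^2 (mod 13).
For each evaluation point α_i, compute m(α_i) mod 13:
  α_1 = 4: Horner steps 11 → 2 → 9, so m(4) = 9.
  α_2 = 8: Horner steps 11 → 7 → 5, so m(8) = 5.
  α_3 = 7: Horner steps 11 → 9 → 12, so m(7) = 12.
  α_4 = 5: Horner steps 11 → 0 → 1, so m(5) = 1.
  α_5 = 11: Horner steps 11 → 1 → 12, so m(11) = 12.
  α_6 = 2: Horner steps 11 → 6 → 0, so m(2) = 0.
Codeword c = [9, 5, 12, 1, 12, 0] ∈ F_13^6.


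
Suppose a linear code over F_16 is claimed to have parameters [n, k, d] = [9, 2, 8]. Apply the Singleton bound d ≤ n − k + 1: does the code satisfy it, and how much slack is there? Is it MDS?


Singleton RHS = n − k + 1 = 8, slack = 0, bound satisfied, MDS.

Singleton bound: d ≤ n − k + 1.
Here n = 9, k = 2, so n − k + 1 = 8.
Given d = 8, check d ≤ 8: YES.
Slack = (n − k + 1) − d = 0.
The code is MDS (slack = 0).
Description: the claimed parameters are [9, 2, 8]_16; such a code would be MDS (meets Singleton bound).


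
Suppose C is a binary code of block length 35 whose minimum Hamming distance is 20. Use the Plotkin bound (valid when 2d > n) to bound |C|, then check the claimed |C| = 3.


Plotkin bound M ≤ 8; given |C| = 3 ≤ bound (satisfied).

Check applicability: 2d = 40, n = 35.
2d − n = 5 > 0, so Plotkin applies.
Compute d/(2d−n) = 20/5 ≈ 4.0000.
⌊d/(2d−n)⌋ = 4.
Plotkin bound: M ≤ 2·4 = 8.
Given |C| = 3, check: satisfied.
This |C| is below the Plotkin bound.


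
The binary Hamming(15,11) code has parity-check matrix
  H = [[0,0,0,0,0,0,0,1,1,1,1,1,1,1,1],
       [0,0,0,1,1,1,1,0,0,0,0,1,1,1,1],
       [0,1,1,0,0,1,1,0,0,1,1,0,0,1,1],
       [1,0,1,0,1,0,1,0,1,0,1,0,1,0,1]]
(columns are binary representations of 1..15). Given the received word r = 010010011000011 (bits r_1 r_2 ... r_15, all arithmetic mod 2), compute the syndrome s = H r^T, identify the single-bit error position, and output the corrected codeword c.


s = (0, 1, 1, 1)^T, error position = 7, corrected codeword c = 010010111000011

Compute s = H r^T mod 2 one row at a time:
  s_1 = 1 + 1 + 0 + 0 + 0 + 0 + 1 + 1 = 4 ≡ 0 (mod 2).
  s_2 = 0 + 1 + 0 + 0 + 0 + 0 + 1 + 1 = 3 ≡ 1 (mod 2).
  s_3 = 1 + 0 + 0 + 0 + 0 + 0 + 1 + 1 = 3 ≡ 1 (mod 2).
  s_4 = 0 + 0 + 1 + 0 + 1 + 0 + 0 + 1 = 3 ≡ 1 (mod 2).
s = (0, 1, 1, 1)^T — this equals column 7 of H (binary 0111), so error is at position 7.
Correct: flip bit 7 of r = 010010011000011 to get c = 010010111000011.


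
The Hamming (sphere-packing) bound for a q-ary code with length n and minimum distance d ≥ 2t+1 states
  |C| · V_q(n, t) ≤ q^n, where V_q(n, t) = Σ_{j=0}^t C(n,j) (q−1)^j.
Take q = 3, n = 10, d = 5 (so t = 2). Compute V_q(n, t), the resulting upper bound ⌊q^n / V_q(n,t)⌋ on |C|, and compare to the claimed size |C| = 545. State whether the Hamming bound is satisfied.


V_q(n, t) = 201, q^n = 59049, Hamming bound = 293, |C| = 545 > bound (violated).

Step 1: Compute V_q(n, t) = Σ_{j=0}^2 C(n, j) (q−1)^j.
  j = 0: C(10,0)·(2)^0 = 1·1 = 1.
  j = 1: C(10,1)·(2)^1 = 10·2 = 20.
  j = 2: C(10,2)·(2)^2 = 45·4 = 180.
  V_q(n, t) = 1 + 20 + 180 = 201.
Step 2: q^n = 3^10 = 59049.
Step 3: Hamming bound ⌊q^n / V_q(n,t)⌋ = ⌊59049/201⌋ = 293.
Step 4: Compare |C| = 545 to 293: violated.
The claimed |C| lies above the Hamming bound, so no 3-ary code of length 10 with d ≥ 5 can have 545 codewords.


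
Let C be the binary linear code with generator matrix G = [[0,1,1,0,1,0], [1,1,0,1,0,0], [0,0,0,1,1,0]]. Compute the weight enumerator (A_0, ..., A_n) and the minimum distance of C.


Weight distribution: A_0 = 1, A_2 = 2, A_3 = 4, A_4 = 1. Minimum distance d = 2.

Enumerate all 2^3 = 8 messages m ∈ F_2^3.
For each, compute codeword c = mG in F_2^6, then tally its weight.
  m = 000 → c = 000000, weight = 0.
  m = 100 → c = 011010, weight = 3.
  m = 010 → c = 110100, weight = 3.
  m = 110 → c = 101110, weight = 4.
  m = 001 → c = 000110, weight = 2.
  m = 101 → c = 011100, weight = 3.
  m = 011 → c = 110010, weight = 3.
  m = 111 → c = 101000, weight = 2.
Tally weights:
  weight 0: 1 codewords.
  weight 2: 2 codewords.
  weight 3: 4 codewords.
  weight 4: 1 codewords.
Minimum distance d = smallest w > 0 with A_w > 0 = 2.
Sanity: Σ A_w = 8 = 2^3 = 8 ✓.


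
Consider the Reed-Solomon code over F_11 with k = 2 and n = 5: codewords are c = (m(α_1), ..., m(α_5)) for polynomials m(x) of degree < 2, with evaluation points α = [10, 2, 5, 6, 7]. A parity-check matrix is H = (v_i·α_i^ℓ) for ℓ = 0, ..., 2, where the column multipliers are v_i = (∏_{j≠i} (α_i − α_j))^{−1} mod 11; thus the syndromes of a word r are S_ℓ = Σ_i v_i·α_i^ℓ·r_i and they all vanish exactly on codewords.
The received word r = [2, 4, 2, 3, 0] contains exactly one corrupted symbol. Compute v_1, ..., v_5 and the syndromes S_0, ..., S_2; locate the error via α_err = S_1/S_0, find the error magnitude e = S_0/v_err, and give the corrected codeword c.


S = (6, 8, 7), error at position 3, error magnitude e = 7, c = [2, 4, 6, 3, 0].

Step 1: column multipliers v_i = (∏_{j≠i}(α_i − α_j))^{−1} mod 11.
  i = 1 (α = 10): (10−2)(10−5)(10−6)(10−7) = 8·5·4·3 = 480 ≡ 7, so v_1 = 7^{−1} = 8 (mod 11).
  i = 2 (α = 2): (2−10)(2−5)(2−6)(2−7) = (−8)·(−3)·(−4)·(−5) = 480 ≡ 7, so v_2 = 7^{−1} = 8 (mod 11).
  i = 3 (α = 5): (5−10)(5−2)(5−6)(5−7) = (−5)·3·(−1)·(−2) = −30 ≡ 3, so v_3 = 3^{−1} = 4 (mod 11).
  i = 4 (α = 6): (6−10)(6−2)(6−5)(6−7) = (−4)·4·1·(−1) = 16 ≡ 5, so v_4 = 5^{−1} = 9 (mod 11).
  i = 5 (α = 7): (7−10)(7−2)(7−5)(7−6) = (−3)·5·2·1 = −30 ≡ 3, so v_5 = 3^{−1} = 4 (mod 11).
  v = [8, 8, 4, 9, 4].
Step 2: syndromes of r = [2, 4, 2, 3, 0] (all sums mod 11).
  S_0 = Σ v_i r_i = 8·2 + 8·4 + 4·2 + 9·3 + 4·0 = 83 ≡ 6.
  S_1 = Σ v_i α_i r_i = 8·10·2 + 8·2·4 + 4·5·2 + 9·6·3 + 4·7·0 = 426 ≡ 8.
  α_i^2 mod 11 = [1, 4, 3, 3, 5].
  S_2 = Σ v_i α_i^2 r_i = 8·1·2 + 8·4·4 + 4·3·2 + 9·3·3 + 4·5·0 = 249 ≡ 7.
  S = (6, 8, 7) ≠ 0, so r is not a codeword (an error is present).
Step 3: locate the error. For a single error e at position i, S_ℓ = v_i·e·α_i^ℓ, so α_err = S_1/S_0.
  S_0^{−1} = 6^{−1} = 2 (mod 11), so α_err = 8·2 = 16 ≡ 5 = α_3. Error position i = 3.
  Consistency check: S_2/S_1 = 7·7 = 49 ≡ 5 = α_err ✓ (single-error assumption holds).
Step 4: error magnitude e = S_0/v_3 = S_0·∏_{j≠3}(α_3 − α_j) = 6·3 = 18 ≡ 7 (mod 11).
Step 5: correct position 3: c_3 = r_3 − e = 2 − 7 ≡ 6 (mod 11). Hence c = [2, 4, 6, 3, 0].
  Check: interpolating c through the α_i gives m(x) = 10 + 8·x (degree < 2) with m(α_i) = c_i for every i, so c is indeed a codeword.


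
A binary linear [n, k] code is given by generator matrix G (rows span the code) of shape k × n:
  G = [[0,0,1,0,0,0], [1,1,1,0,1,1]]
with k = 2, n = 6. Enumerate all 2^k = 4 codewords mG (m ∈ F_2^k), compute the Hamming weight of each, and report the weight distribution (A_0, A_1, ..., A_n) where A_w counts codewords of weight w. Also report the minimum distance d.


Weight distribution: A_0 = 1, A_1 = 1, A_4 = 1, A_5 = 1. Minimum distance d = 1.

Enumerate all 2^2 = 4 messages m ∈ F_2^2.
For each, compute codeword c = mG in F_2^6, then tally its weight.
  m = 00 → c = 000000, weight = 0.
  m = 10 → c = 001000, weight = 1.
  m = 01 → c = 111011, weight = 5.
  m = 11 → c = 110011, weight = 4.
Tally weights:
  weight 0: 1 codewords.
  weight 1: 1 codewords.
  weight 4: 1 codewords.
  weight 5: 1 codewords.
Minimum distance d = smallest w > 0 with A_w > 0 = 1.
Sanity: Σ A_w = 4 = 2^2 = 4 ✓.


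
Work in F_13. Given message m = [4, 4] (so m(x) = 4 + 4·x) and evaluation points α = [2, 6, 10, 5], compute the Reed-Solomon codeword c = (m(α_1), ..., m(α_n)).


c = [12, 2, 5, 11]

Message polynomial: m(x) = 4 + 4·x (mod 13).
For each evaluation point α_i, compute m(α_i) mod 13:
  α_1 = 2: Horner steps 4 → 12, so m(2) = 12.
  α_2 = 6: Horner steps 4 → 2, so m(6) = 2.
  α_3 = 10: Horner steps 4 → 5, so m(10) = 5.
  α_4 = 5: Horner steps 4 → 11, so m(5) = 11.
Codeword c = [12, 2, 5, 11] ∈ F_13^4.


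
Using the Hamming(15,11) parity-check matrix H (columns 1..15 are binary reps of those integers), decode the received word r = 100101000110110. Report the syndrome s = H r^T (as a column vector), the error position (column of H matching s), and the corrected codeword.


s = (0, 0, 0, 1)^T, error position = 1, corrected codeword c = 000101000110110

Compute s = H r^T mod 2 one row at a time:
  s_1 = 0 + 0 + 1 + 1 + 0 + 1 + 1 + 0 = 4 ≡ 0 (mod 2).
  s_2 = 1 + 0 + 1 + 0 + 0 + 1 + 1 + 0 = 4 ≡ 0 (mod 2).
  s_3 = 0 + 0 + 1 + 0 + 1 + 1 + 1 + 0 = 4 ≡ 0 (mod 2).
  s_4 = 1 + 0 + 0 + 0 + 0 + 1 + 1 + 0 = 3 ≡ 1 (mod 2).
s = (0, 0, 0, 1)^T — this equals column 1 of H (binary 0001), so error is at position 1.
Correct: flip bit 1 of r = 100101000110110 to get c = 000101000110110.


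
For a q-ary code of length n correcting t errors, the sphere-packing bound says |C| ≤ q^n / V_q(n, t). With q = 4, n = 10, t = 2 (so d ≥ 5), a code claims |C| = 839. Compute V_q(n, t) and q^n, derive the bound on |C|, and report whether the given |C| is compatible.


V_q(n, t) = 436, q^n = 1048576, Hamming bound = 2404, |C| = 839 ≤ bound (satisfied).

Step 1: Compute V_q(n, t) = Σ_{j=0}^2 C(n, j) (q−1)^j.
  j = 0: C(10,0)·(3)^0 = 1·1 = 1.
  j = 1: C(10,1)·(3)^1 = 10·3 = 30.
  j = 2: C(10,2)·(3)^2 = 45·9 = 405.
  V_q(n, t) = 1 + 30 + 405 = 436.
Step 2: q^n = 4^10 = 1048576.
Step 3: Hamming bound ⌊q^n / V_q(n,t)⌋ = ⌊1048576/436⌋ = 2404.
Step 4: Compare |C| = 839 to 2404: satisfied.
The claimed |C| lies below the Hamming bound.


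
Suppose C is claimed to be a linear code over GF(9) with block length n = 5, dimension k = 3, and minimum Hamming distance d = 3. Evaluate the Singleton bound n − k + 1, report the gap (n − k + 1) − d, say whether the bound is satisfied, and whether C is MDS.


Singleton RHS = n − k + 1 = 3, slack = 0, bound satisfied, MDS.

Singleton bound: d ≤ n − k + 1.
Here n = 5, k = 3, so n − k + 1 = 3.
Given d = 3, check d ≤ 3: YES.
Slack = (n − k + 1) − d = 0.
The code is MDS (slack = 0).
Description: the claimed parameters are [5, 3, 3]_9; such a code would be MDS (meets Singleton bound).


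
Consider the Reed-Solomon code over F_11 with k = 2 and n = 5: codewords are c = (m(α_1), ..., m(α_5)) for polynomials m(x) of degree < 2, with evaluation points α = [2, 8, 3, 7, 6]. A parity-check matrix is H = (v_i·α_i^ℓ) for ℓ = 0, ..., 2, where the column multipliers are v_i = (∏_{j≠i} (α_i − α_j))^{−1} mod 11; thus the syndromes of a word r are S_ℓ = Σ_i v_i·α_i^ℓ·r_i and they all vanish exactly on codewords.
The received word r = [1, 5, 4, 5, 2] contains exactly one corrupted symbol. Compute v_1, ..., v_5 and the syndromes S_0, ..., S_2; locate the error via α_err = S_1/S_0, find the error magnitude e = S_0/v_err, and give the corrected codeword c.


S = (6, 4, 10), error at position 2, error magnitude e = 8, c = [1, 8, 4, 5, 2].

Step 1: column multipliers v_i = (∏_{j≠i}(α_i − α_j))^{−1} mod 11.
  i = 1 (α = 2): (2−8)(2−3)(2−7)(2−6) = (−6)·(−1)·(−5)·(−4) = 120 ≡ 10, so v_1 = 10^{−1} = 10 (mod 11).
  i = 2 (α = 8): (8−2)(8−3)(8−7)(8−6) = 6·5·1·2 = 60 ≡ 5, so v_2 = 5^{−1} = 9 (mod 11).
  i = 3 (α = 3): (3−2)(3−8)(3−7)(3−6) = 1·(−5)·(−4)·(−3) = −60 ≡ 6, so v_3 = 6^{−1} = 2 (mod 11).
  i = 4 (α = 7): (7−2)(7−8)(7−3)(7−6) = 5·(−1)·4·1 = −20 ≡ 2, so v_4 = 2^{−1} = 6 (mod 11).
  i = 5 (α = 6): (6−2)(6−8)(6−3)(6−7) = 4·(−2)·3·(−1) = 24 ≡ 2, so v_5 = 2^{−1} = 6 (mod 11).
  v = [10, 9, 2, 6, 6].
Step 2: syndromes of r = [1, 5, 4, 5, 2] (all sums mod 11).
  S_0 = Σ v_i r_i = 10·1 + 9·5 + 2·4 + 6·5 + 6·2 = 105 ≡ 6.
  S_1 = Σ v_i α_i r_i = 10·2·1 + 9·8·5 + 2·3·4 + 6·7·5 + 6·6·2 = 686 ≡ 4.
  α_i^2 mod 11 = [4, 9, 9, 5, 3].
  S_2 = Σ v_i α_i^2 r_i = 10·4·1 + 9·9·5 + 2·9·4 + 6·5·5 + 6·3·2 = 703 ≡ 10.
  S = (6, 4, 10) ≠ 0, so r is not a codeword (an error is present).
Step 3: locate the error. For a single error e at position i, S_ℓ = v_i·e·α_i^ℓ, so α_err = S_1/S_0.
  S_0^{−1} = 6^{−1} = 2 (mod 11), so α_err = 4·2 = 8 ≡ 8 = α_2. Error position i = 2.
  Consistency check: S_2/S_1 = 10·3 = 30 ≡ 8 = α_err ✓ (single-error assumption holds).
Step 4: error magnitude e = S_0/v_2 = S_0·∏_{j≠2}(α_2 − α_j) = 6·5 = 30 ≡ 8 (mod 11).
Step 5: correct position 2: c_2 = r_2 − e = 5 − 8 ≡ 8 (mod 11). Hence c = [1, 8, 4, 5, 2].
  Check: interpolating c through the α_i gives m(x) = 6 + 3·x (degree < 2) with m(α_i) = c_i for every i, so c is indeed a codeword.


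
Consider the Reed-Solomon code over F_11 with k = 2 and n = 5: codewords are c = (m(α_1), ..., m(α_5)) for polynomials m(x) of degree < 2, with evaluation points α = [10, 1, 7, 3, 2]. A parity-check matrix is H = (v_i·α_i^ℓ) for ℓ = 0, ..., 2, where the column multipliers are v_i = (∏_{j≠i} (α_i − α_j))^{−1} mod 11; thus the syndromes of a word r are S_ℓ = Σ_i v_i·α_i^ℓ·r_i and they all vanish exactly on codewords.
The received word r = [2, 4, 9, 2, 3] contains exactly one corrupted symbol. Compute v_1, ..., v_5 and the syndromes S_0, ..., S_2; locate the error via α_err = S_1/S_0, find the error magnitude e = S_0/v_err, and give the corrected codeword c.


S = (8, 3, 8), error at position 1, error magnitude e = 7, c = [6, 4, 9, 2, 3].

Step 1: column multipliers v_i = (∏_{j≠i}(α_i − α_j))^{−1} mod 11.
  i = 1 (α = 10): (10−1)(10−7)(10−3)(10−2) = 9·3·7·8 = 1512 ≡ 5, so v_1 = 5^{−1} = 9 (mod 11).
  i = 2 (α = 1): (1−10)(1−7)(1−3)(1−2) = (−9)·(−6)·(−2)·(−1) = 108 ≡ 9, so v_2 = 9^{−1} = 5 (mod 11).
  i = 3 (α = 7): (7−10)(7−1)(7−3)(7−2) = (−3)·6·4·5 = −360 ≡ 3, so v_3 = 3^{−1} = 4 (mod 11).
  i = 4 (α = 3): (3−10)(3−1)(3−7)(3−2) = (−7)·2·(−4)·1 = 56 ≡ 1, so v_4 = 1^{−1} = 1 (mod 11).
  i = 5 (α = 2): (2−10)(2−1)(2−7)(2−3) = (−8)·1·(−5)·(−1) = −40 ≡ 4, so v_5 = 4^{−1} = 3 (mod 11).
  v = [9, 5, 4, 1, 3].
Step 2: syndromes of r = [2, 4, 9, 2, 3] (all sums mod 11).
  S_0 = Σ v_i r_i = 9·2 + 5·4 + 4·9 + 1·2 + 3·3 = 85 ≡ 8.
  S_1 = Σ v_i α_i r_i = 9·10·2 + 5·1·4 + 4·7·9 + 1·3·2 + 3·2·3 = 476 ≡ 3.
  α_i^2 mod 11 = [1, 1, 5, 9, 4].
  S_2 = Σ v_i α_i^2 r_i = 9·1·2 + 5·1·4 + 4·5·9 + 1·9·2 + 3·4·3 = 272 ≡ 8.
  S = (8, 3, 8) ≠ 0, so r is not a codeword (an error is present).
Step 3: locate the error. For a single error e at position i, S_ℓ = v_i·e·α_i^ℓ, so α_err = S_1/S_0.
  S_0^{−1} = 8^{−1} = 7 (mod 11), so α_err = 3·7 = 21 ≡ 10 = α_1. Error position i = 1.
  Consistency check: S_2/S_1 = 8·4 = 32 ≡ 10 = α_err ✓ (single-error assumption holds).
Step 4: error magnitude e = S_0/v_1 = S_0·∏_{j≠1}(α_1 − α_j) = 8·5 = 40 ≡ 7 (mod 11).
Step 5: correct position 1: c_1 = r_1 − e = 2 − 7 ≡ 6 (mod 11). Hence c = [6, 4, 9, 2, 3].
  Check: interpolating c through the α_i gives m(x) = 5 + 10·x (degree < 2) with m(α_i) = c_i for every i, so c is indeed a codeword.


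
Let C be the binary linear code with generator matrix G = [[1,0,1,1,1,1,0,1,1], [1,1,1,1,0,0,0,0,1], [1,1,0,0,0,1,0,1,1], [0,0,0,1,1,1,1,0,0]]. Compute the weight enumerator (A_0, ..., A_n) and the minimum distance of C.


Weight distribution: A_0 = 1, A_3 = 1, A_4 = 7, A_5 = 4, A_7 = 3. Minimum distance d = 3.

Enumerate all 2^4 = 16 messages m ∈ F_2^4.
For each, compute codeword c = mG in F_2^9, then tally its weight.
  m = 0000 → c = 000000000, weight = 0.
  m = 1000 → c = 101111011, weight = 7.
  m = 0100 → c = 111100001, weight = 5.
  m = 1100 → c = 010011010, weight = 4.
  m = 0010 → c = 110001011, weight = 5.
  m = 1010 → c = 011110000, weight = 4.
  m = 0110 → c = 001101010, weight = 4.
  m = 1110 → c = 100010001, weight = 3.
  m = 0001 → c = 000111100, weight = 4.
  m = 1001 → c = 101000111, weight = 5.
  m = 0101 → c = 111011101, weight = 7.
  m = 1101 → c = 010100110, weight = 4.
  m = 0011 → c = 110110111, weight = 7.
  m = 1011 → c = 011001100, weight = 4.
  m = 0111 → c = 001010110, weight = 4.
  m = 1111 → c = 100101101, weight = 5.
Tally weights:
  weight 0: 1 codewords.
  weight 3: 1 codewords.
  weight 4: 7 codewords.
  weight 5: 4 codewords.
  weight 7: 3 codewords.
Minimum distance d = smallest w > 0 with A_w > 0 = 3.
Sanity: Σ A_w = 16 = 2^4 = 16 ✓.


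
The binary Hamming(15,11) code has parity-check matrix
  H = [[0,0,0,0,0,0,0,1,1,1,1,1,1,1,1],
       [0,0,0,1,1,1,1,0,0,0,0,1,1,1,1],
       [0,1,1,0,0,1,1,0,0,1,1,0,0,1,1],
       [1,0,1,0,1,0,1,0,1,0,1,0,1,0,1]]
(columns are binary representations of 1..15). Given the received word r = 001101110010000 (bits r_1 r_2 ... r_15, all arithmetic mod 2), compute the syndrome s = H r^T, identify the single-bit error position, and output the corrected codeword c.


s = (0, 1, 0, 1)^T, error position = 5, corrected codeword c = 001111110010000

Compute s = H r^T mod 2 one row at a time:
  s_1 = 1 + 0 + 0 + 1 + 0 + 0 + 0 + 0 = 2 ≡ 0 (mod 2).
  s_2 = 1 + 0 + 1 + 1 + 0 + 0 + 0 + 0 = 3 ≡ 1 (mod 2).
  s_3 = 0 + 1 + 1 + 1 + 0 + 1 + 0 + 0 = 4 ≡ 0 (mod 2).
  s_4 = 0 + 1 + 0 + 1 + 0 + 1 + 0 + 0 = 3 ≡ 1 (mod 2).
s = (0, 1, 0, 1)^T — this equals column 5 of H (binary 0101), so error is at position 5.
Correct: flip bit 5 of r = 001101110010000 to get c = 001111110010000.


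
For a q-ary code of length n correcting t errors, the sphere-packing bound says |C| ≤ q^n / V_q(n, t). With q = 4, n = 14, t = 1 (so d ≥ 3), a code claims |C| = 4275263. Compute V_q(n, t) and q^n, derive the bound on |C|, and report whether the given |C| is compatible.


V_q(n, t) = 43, q^n = 268435456, Hamming bound = 6242685, |C| = 4275263 ≤ bound (satisfied).

Step 1: Compute V_q(n, t) = Σ_{j=0}^1 C(n, j) (q−1)^j.
  j = 0: C(14,0)·(3)^0 = 1·1 = 1.
  j = 1: C(14,1)·(3)^1 = 14·3 = 42.
  V_q(n, t) = 1 + 42 = 43.
Step 2: q^n = 4^14 = 268435456.
Step 3: Hamming bound ⌊q^n / V_q(n,t)⌋ = ⌊268435456/43⌋ = 6242685.
Step 4: Compare |C| = 4275263 to 6242685: satisfied.
The claimed |C| lies below the Hamming bound.


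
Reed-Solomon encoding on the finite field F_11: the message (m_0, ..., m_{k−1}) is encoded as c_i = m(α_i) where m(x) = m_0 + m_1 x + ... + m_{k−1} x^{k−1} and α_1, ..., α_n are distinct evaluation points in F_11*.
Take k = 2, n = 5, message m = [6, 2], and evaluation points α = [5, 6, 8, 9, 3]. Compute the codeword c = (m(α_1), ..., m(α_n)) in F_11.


c = [5, 7, 0, 2, 1]

Message polynomial: m(x) = 6 + 2·x (mod 11).
For each evaluation point α_i, compute m(α_i) mod 11:
  α_1 = 5: Horner steps 2 → 5, so m(5) = 5.
  α_2 = 6: Horner steps 2 → 7, so m(6) = 7.
  α_3 = 8: Horner steps 2 → 0, so m(8) = 0.
  α_4 = 9: Horner steps 2 → 2, so m(9) = 2.
  α_5 = 3: Horner steps 2 → 1, so m(3) = 1.
Codeword c = [5, 7, 0, 2, 1] ∈ F_11^5.


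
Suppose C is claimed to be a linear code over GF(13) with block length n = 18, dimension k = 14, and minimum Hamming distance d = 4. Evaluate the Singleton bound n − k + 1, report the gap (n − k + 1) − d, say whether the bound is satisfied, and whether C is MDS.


Singleton RHS = n − k + 1 = 5, slack = 1, bound satisfied, not MDS.

Singleton bound: d ≤ n − k + 1.
Here n = 18, k = 14, so n − k + 1 = 5.
Given d = 4, check d ≤ 5: YES.
Slack = (n − k + 1) − d = 1.
The code is NOT MDS (slack = 1 > 0).
Description: the claimed parameters are [18, 14, 4]_13; such a code would be non-MDS.


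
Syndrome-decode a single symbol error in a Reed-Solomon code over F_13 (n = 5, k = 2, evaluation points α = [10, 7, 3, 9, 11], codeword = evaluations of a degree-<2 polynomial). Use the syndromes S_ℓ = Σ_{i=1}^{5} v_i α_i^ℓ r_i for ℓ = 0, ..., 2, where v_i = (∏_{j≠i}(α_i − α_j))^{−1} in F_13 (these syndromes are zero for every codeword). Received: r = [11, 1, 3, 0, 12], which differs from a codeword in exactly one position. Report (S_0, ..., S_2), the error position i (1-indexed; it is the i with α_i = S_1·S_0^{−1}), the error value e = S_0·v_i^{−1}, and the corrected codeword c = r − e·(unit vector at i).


S = (1, 10, 9), error at position 1, error magnitude e = 5, c = [6, 1, 3, 0, 12].

Step 1: column multipliers v_i = (∏_{j≠i}(α_i − α_j))^{−1} mod 13.
  i = 1 (α = 10): (10−7)(10−3)(10−9)(10−11) = 3·7·1·(−1) = −21 ≡ 5, so v_1 = 5^{−1} = 8 (mod 13).
  i = 2 (α = 7): (7−10)(7−3)(7−9)(7−11) = (−3)·4·(−2)·(−4) = −96 ≡ 8, so v_2 = 8^{−1} = 5 (mod 13).
  i = 3 (α = 3): (3−10)(3−7)(3−9)(3−11) = (−7)·(−4)·(−6)·(−8) = 1344 ≡ 5, so v_3 = 5^{−1} = 8 (mod 13).
  i = 4 (α = 9): (9−10)(9−7)(9−3)(9−11) = (−1)·2·6·(−2) = 24 ≡ 11, so v_4 = 11^{−1} = 6 (mod 13).
  i = 5 (α = 11): (11−10)(11−7)(11−3)(11−9) = 1·4·8·2 = 64 ≡ 12, so v_5 = 12^{−1} = 12 (mod 13).
  v = [8, 5, 8, 6, 12].
Step 2: syndromes of r = [11, 1, 3, 0, 12] (all sums mod 13).
  S_0 = Σ v_i r_i = 8·11 + 5·1 + 8·3 + 6·0 + 12·12 = 261 ≡ 1.
  S_1 = Σ v_i α_i r_i = 8·10·11 + 5·7·1 + 8·3·3 + 6·9·0 + 12·11·12 = 2571 ≡ 10.
  α_i^2 mod 13 = [9, 10, 9, 3, 4].
  S_2 = Σ v_i α_i^2 r_i = 8·9·11 + 5·10·1 + 8·9·3 + 6·3·0 + 12·4·12 = 1634 ≡ 9.
  S = (1, 10, 9) ≠ 0, so r is not a codeword (an error is present).
Step 3: locate the error. For a single error e at position i, S_ℓ = v_i·e·α_i^ℓ, so α_err = S_1/S_0.
  S_0^{−1} = 1^{−1} = 1 (mod 13), so α_err = 10·1 = 10 ≡ 10 = α_1. Error position i = 1.
  Consistency check: S_2/S_1 = 9·4 = 36 ≡ 10 = α_err ✓ (single-error assumption holds).
Step 4: error magnitude e = S_0/v_1 = S_0·∏_{j≠1}(α_1 − α_j) = 1·5 = 5 ≡ 5 (mod 13).
Step 5: correct position 1: c_1 = r_1 − e = 11 − 5 ≡ 6 (mod 13). Hence c = [6, 1, 3, 0, 12].
  Check: interpolating c through the α_i gives m(x) = 11 + 6·x (degree < 2) with m(α_i) = c_i for every i, so c is indeed a codeword.


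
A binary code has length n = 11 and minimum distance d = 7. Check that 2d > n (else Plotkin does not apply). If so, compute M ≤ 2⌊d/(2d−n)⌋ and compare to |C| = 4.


Plotkin bound M ≤ 4; given |C| = 4 ≤ bound (satisfied).

Check applicability: 2d = 14, n = 11.
2d − n = 3 > 0, so Plotkin applies.
Compute d/(2d−n) = 7/3 ≈ 2.3333.
⌊d/(2d−n)⌋ = 2.
Plotkin bound: M ≤ 2·2 = 4.
Given |C| = 4, check: satisfied.
This |C| is at the Plotkin bound.


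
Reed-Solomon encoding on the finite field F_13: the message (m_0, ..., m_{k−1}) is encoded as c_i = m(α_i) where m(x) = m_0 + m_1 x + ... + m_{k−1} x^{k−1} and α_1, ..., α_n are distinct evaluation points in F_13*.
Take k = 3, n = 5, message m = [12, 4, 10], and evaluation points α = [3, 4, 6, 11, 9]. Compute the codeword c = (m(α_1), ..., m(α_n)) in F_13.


c = [10, 6, 6, 5, 0]

Message polynomial: m(x) = 12 + 4·x + 10·x^2 (mod 13).
For each evaluation point α_i, compute m(α_i) mod 13:
  α_1 = 3: Horner steps 10 → 8 → 10, so m(3) = 10.
  α_2 = 4: Horner steps 10 → 5 → 6, so m(4) = 6.
  α_3 = 6: Horner steps 10 → 12 → 6, so m(6) = 6.
  α_4 = 11: Horner steps 10 → 10 → 5, so m(11) = 5.
  α_5 = 9: Horner steps 10 → 3 → 0, so m(9) = 0.
Codeword c = [10, 6, 6, 5, 0] ∈ F_13^5.


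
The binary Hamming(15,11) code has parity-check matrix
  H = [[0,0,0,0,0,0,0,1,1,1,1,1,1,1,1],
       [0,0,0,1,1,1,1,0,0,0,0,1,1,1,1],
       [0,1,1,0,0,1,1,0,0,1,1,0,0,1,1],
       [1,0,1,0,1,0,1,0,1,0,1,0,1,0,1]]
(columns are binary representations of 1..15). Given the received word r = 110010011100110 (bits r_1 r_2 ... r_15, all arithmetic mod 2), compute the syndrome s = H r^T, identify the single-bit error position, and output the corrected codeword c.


s = (1, 1, 1, 0)^T, error position = 14, corrected codeword c = 110010011100100

Compute s = H r^T mod 2 one row at a time:
  s_1 = 1 + 1 + 1 + 0 + 0 + 1 + 1 + 0 = 5 ≡ 1 (mod 2).
  s_2 = 0 + 1 + 0 + 0 + 0 + 1 + 1 + 0 = 3 ≡ 1 (mod 2).
  s_3 = 1 + 0 + 0 + 0 + 1 + 0 + 1 + 0 = 3 ≡ 1 (mod 2).
  s_4 = 1 + 0 + 1 + 0 + 1 + 0 + 1 + 0 = 4 ≡ 0 (mod 2).
s = (1, 1, 1, 0)^T — this equals column 14 of H (binary 1110), so error is at position 14.
Correct: flip bit 14 of r = 110010011100110 to get c = 110010011100100.


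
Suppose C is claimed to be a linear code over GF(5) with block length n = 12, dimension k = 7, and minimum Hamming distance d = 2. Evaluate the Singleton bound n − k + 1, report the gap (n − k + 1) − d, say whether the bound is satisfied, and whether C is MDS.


Singleton RHS = n − k + 1 = 6, slack = 4, bound satisfied, not MDS.

Singleton bound: d ≤ n − k + 1.
Here n = 12, k = 7, so n − k + 1 = 6.
Given d = 2, check d ≤ 6: YES.
Slack = (n − k + 1) − d = 4.
The code is NOT MDS (slack = 4 > 0).
Description: the claimed parameters are [12, 7, 2]_5; such a code would be non-MDS.


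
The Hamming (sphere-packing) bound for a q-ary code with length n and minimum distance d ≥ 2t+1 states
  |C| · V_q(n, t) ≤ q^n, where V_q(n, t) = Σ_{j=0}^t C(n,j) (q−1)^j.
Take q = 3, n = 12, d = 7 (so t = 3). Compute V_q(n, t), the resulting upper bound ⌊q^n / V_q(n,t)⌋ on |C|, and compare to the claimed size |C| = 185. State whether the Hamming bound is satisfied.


V_q(n, t) = 2049, q^n = 531441, Hamming bound = 259, |C| = 185 ≤ bound (satisfied).

Step 1: Compute V_q(n, t) = Σ_{j=0}^3 C(n, j) (q−1)^j.
  j = 0: C(12,0)·(2)^0 = 1·1 = 1.
  j = 1: C(12,1)·(2)^1 = 12·2 = 24.
  j = 2: C(12,2)·(2)^2 = 66·4 = 264.
  j = 3: C(12,3)·(2)^3 = 220·8 = 1760.
  V_q(n, t) = 1 + 24 + 264 + 1760 = 2049.
Step 2: q^n = 3^12 = 531441.
Step 3: Hamming bound ⌊q^n / V_q(n,t)⌋ = ⌊531441/2049⌋ = 259.
Step 4: Compare |C| = 185 to 259: satisfied.
The claimed |C| lies below the Hamming bound.


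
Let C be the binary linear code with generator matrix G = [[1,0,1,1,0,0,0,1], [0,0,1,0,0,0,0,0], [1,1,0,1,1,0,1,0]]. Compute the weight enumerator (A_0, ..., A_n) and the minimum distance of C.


Weight distribution: A_0 = 1, A_1 = 1, A_3 = 1, A_4 = 2, A_5 = 2, A_6 = 1. Minimum distance d = 1.

Enumerate all 2^3 = 8 messages m ∈ F_2^3.
For each, compute codeword c = mG in F_2^8, then tally its weight.
  m = 000 → c = 00000000, weight = 0.
  m = 100 → c = 10110001, weight = 4.
  m = 010 → c = 00100000, weight = 1.
  m = 110 → c = 10010001, weight = 3.
  m = 001 → c = 11011010, weight = 5.
  m = 101 → c = 01101011, weight = 5.
  m = 011 → c = 11111010, weight = 6.
  m = 111 → c = 01001011, weight = 4.
Tally weights:
  weight 0: 1 codewords.
  weight 1: 1 codewords.
  weight 3: 1 codewords.
  weight 4: 2 codewords.
  weight 5: 2 codewords.
  weight 6: 1 codewords.
Minimum distance d = smallest w > 0 with A_w > 0 = 1.
Sanity: Σ A_w = 8 = 2^3 = 8 ✓.


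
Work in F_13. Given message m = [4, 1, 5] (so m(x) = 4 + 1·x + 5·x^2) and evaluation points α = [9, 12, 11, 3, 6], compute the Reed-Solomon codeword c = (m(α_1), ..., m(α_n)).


c = [2, 8, 9, 0, 8]

Message polynomial: m(x) = 4 + 1·x + 5·x^2 (mod 13).
For each evaluation point α_i, compute m(α_i) mod 13:
  α_1 = 9: Horner steps 5 → 7 → 2, so m(9) = 2.
  α_2 = 12: Horner steps 5 → 9 → 8, so m(12) = 8.
  α_3 = 11: Horner steps 5 → 4 → 9, so m(11) = 9.
  α_4 = 3: Horner steps 5 → 3 → 0, so m(3) = 0.
  α_5 = 6: Horner steps 5 → 5 → 8, so m(6) = 8.
Codeword c = [2, 8, 9, 0, 8] ∈ F_13^5.


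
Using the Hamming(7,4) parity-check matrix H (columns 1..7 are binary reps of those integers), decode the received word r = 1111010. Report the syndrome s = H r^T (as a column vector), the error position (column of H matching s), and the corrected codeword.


s = (0, 1, 0)^T, error position = 2, corrected codeword c = 1011010

Compute s = H r^T mod 2 one row at a time:
  s_1 = 1 + 0 + 1 + 0 = 2 ≡ 0 (mod 2).
  s_2 = 1 + 1 + 1 + 0 = 3 ≡ 1 (mod 2).
  s_3 = 1 + 1 + 0 + 0 = 2 ≡ 0 (mod 2).
s = (0, 1, 0)^T — this equals column 2 of H (binary 010), so error is at position 2.
Correct: flip bit 2 of r = 1111010 to get c = 1011010.


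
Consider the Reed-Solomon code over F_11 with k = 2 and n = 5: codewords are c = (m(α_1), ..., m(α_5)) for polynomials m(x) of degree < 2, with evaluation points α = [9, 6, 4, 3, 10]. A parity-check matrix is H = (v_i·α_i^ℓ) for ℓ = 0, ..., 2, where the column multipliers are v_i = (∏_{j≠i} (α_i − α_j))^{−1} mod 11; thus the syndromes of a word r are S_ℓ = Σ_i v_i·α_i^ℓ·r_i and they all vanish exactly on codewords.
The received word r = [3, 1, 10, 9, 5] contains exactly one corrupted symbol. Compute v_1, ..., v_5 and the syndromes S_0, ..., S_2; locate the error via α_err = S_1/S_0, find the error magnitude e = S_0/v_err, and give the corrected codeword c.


S = (6, 10, 2), error at position 1, error magnitude e = 10, c = [4, 1, 10, 9, 5].

Step 1: column multipliers v_i = (∏_{j≠i}(α_i − α_j))^{−1} mod 11.
  i = 1 (α = 9): (9−6)(9−4)(9−3)(9−10) = 3·5·6·(−1) = −90 ≡ 9, so v_1 = 9^{−1} = 5 (mod 11).
  i = 2 (α = 6): (6−9)(6−4)(6−3)(6−10) = (−3)·2·3·(−4) = 72 ≡ 6, so v_2 = 6^{−1} = 2 (mod 11).
  i = 3 (α = 4): (4−9)(4−6)(4−3)(4−10) = (−5)·(−2)·1·(−6) = −60 ≡ 6, so v_3 = 6^{−1} = 2 (mod 11).
  i = 4 (α = 3): (3−9)(3−6)(3−4)(3−10) = (−6)·(−3)·(−1)·(−7) = 126 ≡ 5, so v_4 = 5^{−1} = 9 (mod 11).
  i = 5 (α = 10): (10−9)(10−6)(10−4)(10−3) = 1·4·6·7 = 168 ≡ 3, so v_5 = 3^{−1} = 4 (mod 11).
  v = [5, 2, 2, 9, 4].
Step 2: syndromes of r = [3, 1, 10, 9, 5] (all sums mod 11).
  S_0 = Σ v_i r_i = 5·3 + 2·1 + 2·10 + 9·9 + 4·5 = 138 ≡ 6.
  S_1 = Σ v_i α_i r_i = 5·9·3 + 2·6·1 + 2·4·10 + 9·3·9 + 4·10·5 = 670 ≡ 10.
  α_i^2 mod 11 = [4, 3, 5, 9, 1].
  S_2 = Σ v_i α_i^2 r_i = 5·4·3 + 2·3·1 + 2·5·10 + 9·9·9 + 4·1·5 = 915 ≡ 2.
  S = (6, 10, 2) ≠ 0, so r is not a codeword (an error is present).
Step 3: locate the error. For a single error e at position i, S_ℓ = v_i·e·α_i^ℓ, so α_err = S_1/S_0.
  S_0^{−1} = 6^{−1} = 2 (mod 11), so α_err = 10·2 = 20 ≡ 9 = α_1. Error position i = 1.
  Consistency check: S_2/S_1 = 2·10 = 20 ≡ 9 = α_err ✓ (single-error assumption holds).
Step 4: error magnitude e = S_0/v_1 = S_0·∏_{j≠1}(α_1 − α_j) = 6·9 = 54 ≡ 10 (mod 11).
Step 5: correct position 1: c_1 = r_1 − e = 3 − 10 ≡ 4 (mod 11). Hence c = [4, 1, 10, 9, 5].
  Check: interpolating c through the α_i gives m(x) = 6 + 1·x (degree < 2) with m(α_i) = c_i for every i, so c is indeed a codeword.


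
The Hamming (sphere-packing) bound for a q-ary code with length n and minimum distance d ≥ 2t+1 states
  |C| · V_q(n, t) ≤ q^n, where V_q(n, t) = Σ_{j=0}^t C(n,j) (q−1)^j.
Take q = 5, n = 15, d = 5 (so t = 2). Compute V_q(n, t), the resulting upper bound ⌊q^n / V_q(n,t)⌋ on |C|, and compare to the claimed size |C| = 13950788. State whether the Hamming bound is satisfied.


V_q(n, t) = 1741, q^n = 30517578125, Hamming bound = 17528764, |C| = 13950788 ≤ bound (satisfied).

Step 1: Compute V_q(n, t) = Σ_{j=0}^2 C(n, j) (q−1)^j.
  j = 0: C(15,0)·(4)^0 = 1·1 = 1.
  j = 1: C(15,1)·(4)^1 = 15·4 = 60.
  j = 2: C(15,2)·(4)^2 = 105·16 = 1680.
  V_q(n, t) = 1 + 60 + 1680 = 1741.
Step 2: q^n = 5^15 = 30517578125.
Step 3: Hamming bound ⌊q^n / V_q(n,t)⌋ = ⌊30517578125/1741⌋ = 17528764.
Step 4: Compare |C| = 13950788 to 17528764: satisfied.
The claimed |C| lies below the Hamming bound.


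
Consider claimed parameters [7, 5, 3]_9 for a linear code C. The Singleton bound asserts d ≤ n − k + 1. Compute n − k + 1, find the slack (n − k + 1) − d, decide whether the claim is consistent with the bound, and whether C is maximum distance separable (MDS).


Singleton RHS = n − k + 1 = 3, slack = 0, bound satisfied, MDS.

Singleton bound: d ≤ n − k + 1.
Here n = 7, k = 5, so n − k + 1 = 3.
Given d = 3, check d ≤ 3: YES.
Slack = (n − k + 1) − d = 0.
The code is MDS (slack = 0).
Description: the claimed parameters are [7, 5, 3]_9; such a code would be MDS (meets Singleton bound).
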